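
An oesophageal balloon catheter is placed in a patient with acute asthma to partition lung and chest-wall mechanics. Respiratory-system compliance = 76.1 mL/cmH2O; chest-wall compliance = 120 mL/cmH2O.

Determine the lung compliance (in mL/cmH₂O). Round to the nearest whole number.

1/CL = 1/Crs − 1/Ccw.
1/CL = 1/76.1 − 1/120 = 0.004807.
CL = 208.03 mL/cmH2O.

208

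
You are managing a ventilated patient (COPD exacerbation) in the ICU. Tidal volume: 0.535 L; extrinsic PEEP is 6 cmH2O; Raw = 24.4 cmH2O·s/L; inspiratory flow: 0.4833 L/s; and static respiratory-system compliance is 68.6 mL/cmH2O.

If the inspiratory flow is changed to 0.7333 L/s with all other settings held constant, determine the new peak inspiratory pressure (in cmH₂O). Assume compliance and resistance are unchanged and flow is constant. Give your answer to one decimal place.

31.7

PIP = Vt/C + R·V̇ + PEEP (constant-flow equation of motion).
Only the resistive term changes: ΔPIP = R × ΔV̇ = 24.4 × (0.7333 − 0.4833) = 24.4 × 0.25 = 6.1 cmH2O.
Original PIP = 535/68.6 + 24.4×0.4833 + 6 = 25.591 cmH2O; new PIP = 25.591 + (6.1) = 31.691 cmH2O.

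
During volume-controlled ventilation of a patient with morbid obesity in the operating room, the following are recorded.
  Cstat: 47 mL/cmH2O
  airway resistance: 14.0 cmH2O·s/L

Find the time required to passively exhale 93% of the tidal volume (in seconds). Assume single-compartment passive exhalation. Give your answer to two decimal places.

τ = R × C = 14.0 × 47 mL/cmH2O = 14.0 × 0.047 L/cmH2O = 0.658 s.
Exhaled fraction f = 1 − e^(−t/τ) → t = −τ·ln(1 − f) = −0.658·ln(0.07) = 1.75 s.

1.75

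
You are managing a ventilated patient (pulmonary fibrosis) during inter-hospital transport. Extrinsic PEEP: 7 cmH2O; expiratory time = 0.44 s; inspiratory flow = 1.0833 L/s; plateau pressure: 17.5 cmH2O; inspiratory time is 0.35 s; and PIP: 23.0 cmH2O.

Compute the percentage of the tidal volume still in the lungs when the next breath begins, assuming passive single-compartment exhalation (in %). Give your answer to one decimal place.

Vt = flow × Ti = 1.0833 L/s × 0.35 s × 1000 mL/L = 379.16 mL.
R = (PIP − Pplat)/V̇ = (23.0 − 17.5) / 1.0833 = 5.5/1.0833 = 5.077 cmH2O·s/L.
C = Vt/(Pplat − PEEP) = 379.16 / (17.5 − 7) = 379.16/10.5 = 36.11 mL/cmH2O.
τ = R × C = 5.077 × 0.03611 L/cmH2O = 0.1833 s.
Fraction remaining at end-expiration = e^(−Te/τ) = e^(−0.44/0.1833) = 0.09068 → 9.068%.

9.1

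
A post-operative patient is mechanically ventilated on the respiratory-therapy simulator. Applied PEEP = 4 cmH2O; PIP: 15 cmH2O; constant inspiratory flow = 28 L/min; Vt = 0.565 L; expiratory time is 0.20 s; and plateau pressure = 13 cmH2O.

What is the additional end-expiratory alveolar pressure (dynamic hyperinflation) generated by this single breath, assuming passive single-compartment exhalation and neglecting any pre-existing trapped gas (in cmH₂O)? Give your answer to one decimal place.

Flow: 28 L/min ÷ 60 = 0.4667 L/s.
R = (PIP − Pplat)/V̇ = (15 − 13) / 0.4667 = 2.0/0.4667 = 4.285 cmH2O·s/L.
C = Vt/(Pplat − PEEP) = 565.0 / (13 − 4) = 565.0/9.0 = 62.778 mL/cmH2O.
τ = R × C = 4.285 × 0.06278 L/cmH2O = 0.269 s.
Fraction remaining = e^(−Te/τ) = e^(−0.20/0.269) = 0.4754; trapped volume = 565.0 × 0.4754 = 268.6 mL.
Additional alveolar pressure from trapping ≈ V_trapped / C = 268.6 / 62.778 = 4.279 cmH2O.

4.3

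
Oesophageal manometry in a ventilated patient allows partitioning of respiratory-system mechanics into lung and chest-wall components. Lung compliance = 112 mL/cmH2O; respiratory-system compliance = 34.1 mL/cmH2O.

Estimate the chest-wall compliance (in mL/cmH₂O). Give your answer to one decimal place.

49.0

1/Ccw = 1/Crs − 1/CL.
1/Ccw = 1/34.1 − 1/112 = 0.0204.
Ccw = 49.02 mL/cmH2O.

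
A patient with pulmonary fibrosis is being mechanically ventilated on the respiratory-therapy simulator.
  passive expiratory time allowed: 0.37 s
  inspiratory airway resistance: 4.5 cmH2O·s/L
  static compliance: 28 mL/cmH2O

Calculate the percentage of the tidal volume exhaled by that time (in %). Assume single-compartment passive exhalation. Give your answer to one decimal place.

τ = R × C = 4.5 × 28 mL/cmH2O = 4.5 × 0.028 L/cmH2O = 0.126 s.
Passive exhalation: V(t)/V₀ = e^(−t/τ) = e^(−0.37/0.126) = 0.05305.
Fraction exhaled = 1 − 0.05305 = 0.947 → 94.7%.

94.7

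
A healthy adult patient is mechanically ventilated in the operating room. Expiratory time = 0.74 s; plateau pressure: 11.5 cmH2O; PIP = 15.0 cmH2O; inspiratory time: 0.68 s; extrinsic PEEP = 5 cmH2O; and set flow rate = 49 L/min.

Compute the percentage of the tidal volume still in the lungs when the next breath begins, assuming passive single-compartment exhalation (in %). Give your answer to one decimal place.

13.3

Flow: 49 L/min ÷ 60 = 0.8167 L/s.
Vt = flow × Ti = 0.8167 L/s × 0.68 s × 1000 mL/L = 555.36 mL.
R = (PIP − Pplat)/V̇ = (15.0 − 11.5) / 0.8167 = 3.5/0.8167 = 4.286 cmH2O·s/L.
C = Vt/(Pplat − PEEP) = 555.36 / (11.5 − 5) = 555.36/6.5 = 85.44 mL/cmH2O.
τ = R × C = 4.286 × 0.08544 L/cmH2O = 0.3662 s.
Fraction remaining at end-expiration = e^(−Te/τ) = e^(−0.74/0.3662) = 0.1326 → 13.26%.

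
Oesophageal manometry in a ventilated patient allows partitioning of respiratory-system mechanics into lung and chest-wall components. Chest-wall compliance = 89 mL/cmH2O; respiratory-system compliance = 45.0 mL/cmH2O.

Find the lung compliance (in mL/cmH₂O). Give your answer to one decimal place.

91.0

1/CL = 1/Crs − 1/Ccw.
1/CL = 1/45.0 − 1/89 = 0.01099.
CL = 90.992 mL/cmH2O.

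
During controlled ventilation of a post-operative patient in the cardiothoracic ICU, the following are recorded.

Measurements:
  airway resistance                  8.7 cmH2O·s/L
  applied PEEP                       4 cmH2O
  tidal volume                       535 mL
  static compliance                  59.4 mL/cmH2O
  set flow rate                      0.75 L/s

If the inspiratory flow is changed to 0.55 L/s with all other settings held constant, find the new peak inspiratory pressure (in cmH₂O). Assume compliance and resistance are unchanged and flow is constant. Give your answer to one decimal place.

PIP = Vt/C + R·V̇ + PEEP (constant-flow equation of motion).
Only the resistive term changes: ΔPIP = R × ΔV̇ = 8.7 × (0.55 − 0.75) = 8.7 × -0.2 = -1.74 cmH2O.
Original PIP = 535/59.4 + 8.7×0.75 + 4 = 19.532 cmH2O; new PIP = 19.532 + (-1.74) = 17.792 cmH2O.

17.8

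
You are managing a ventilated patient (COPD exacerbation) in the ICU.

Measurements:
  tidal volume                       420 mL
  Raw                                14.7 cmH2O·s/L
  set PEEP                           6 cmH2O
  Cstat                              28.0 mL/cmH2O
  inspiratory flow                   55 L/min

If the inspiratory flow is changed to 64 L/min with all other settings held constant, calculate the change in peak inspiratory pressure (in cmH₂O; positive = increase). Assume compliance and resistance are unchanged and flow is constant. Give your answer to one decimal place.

Flow: 55 L/min ÷ 60 = 0.9167 L/s.
New flow: 64 L/min ÷ 60 = 1.0667 L/s.
PIP = Vt/C + R·V̇ + PEEP (constant-flow equation of motion).
Only the resistive term changes: ΔPIP = R × ΔV̇ = 14.7 × (1.0667 − 0.9167) = 14.7 × 0.15 = 2.205 cmH2O.

2.2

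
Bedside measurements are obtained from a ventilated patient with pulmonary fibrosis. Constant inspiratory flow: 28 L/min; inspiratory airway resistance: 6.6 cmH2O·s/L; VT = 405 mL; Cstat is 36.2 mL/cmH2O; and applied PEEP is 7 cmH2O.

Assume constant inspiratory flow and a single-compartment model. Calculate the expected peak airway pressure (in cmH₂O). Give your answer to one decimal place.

21.3

Flow: 28 L/min ÷ 60 = 0.4667 L/s.
Equation of motion (constant flow): PIP = Vt/C + R·V̇ + PEEP.
PIP = 405/36.2 + 6.6×0.4667 + 7 = 11.188 + 3.08 + 7 = 21.268 cmH2O.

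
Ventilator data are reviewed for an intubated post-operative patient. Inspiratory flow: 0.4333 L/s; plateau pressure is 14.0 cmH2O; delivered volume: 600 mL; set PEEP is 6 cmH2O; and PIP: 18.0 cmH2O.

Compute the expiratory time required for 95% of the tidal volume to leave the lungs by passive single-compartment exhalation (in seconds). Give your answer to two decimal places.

R = (PIP − Pplat)/V̇ = (18.0 − 14.0) / 0.4333 = 4.0/0.4333 = 9.231 cmH2O·s/L.
C = Vt/(Pplat − PEEP) = 600.0 / (14.0 − 6) = 600.0/8.0 = 75.0 mL/cmH2O.
τ = R × C = 9.231 × 0.075 L/cmH2O = 0.6923 s.
t = −τ·ln(1 − 0.95) = −0.6923·ln(0.05) = 2.074 s.

2.07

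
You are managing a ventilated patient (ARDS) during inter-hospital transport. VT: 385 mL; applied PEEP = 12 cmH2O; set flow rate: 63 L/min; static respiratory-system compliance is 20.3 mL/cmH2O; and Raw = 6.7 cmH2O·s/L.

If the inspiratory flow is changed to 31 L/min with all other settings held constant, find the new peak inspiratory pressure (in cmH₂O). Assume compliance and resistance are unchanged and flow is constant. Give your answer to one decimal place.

34.4

Flow: 63 L/min ÷ 60 = 1.05 L/s.
New flow: 31 L/min ÷ 60 = 0.5167 L/s.
PIP = Vt/C + R·V̇ + PEEP (constant-flow equation of motion).
Only the resistive term changes: ΔPIP = R × ΔV̇ = 6.7 × (0.5167 − 1.05) = 6.7 × -0.5333 = -3.573 cmH2O.
Original PIP = 385/20.3 + 6.7×1.05 + 12 = 38.001 cmH2O; new PIP = 38.001 + (-3.573) = 34.428 cmH2O.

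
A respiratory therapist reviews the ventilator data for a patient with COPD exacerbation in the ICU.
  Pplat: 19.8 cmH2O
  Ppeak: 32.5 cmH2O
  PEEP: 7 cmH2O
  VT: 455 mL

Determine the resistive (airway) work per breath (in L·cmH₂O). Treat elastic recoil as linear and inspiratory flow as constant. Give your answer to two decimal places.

5.78

With constant inspiratory flow the resistive pressure is constant at PIP − Pplat = 32.5 − 19.8 = 12.7 cmH2O, so resistive work = 12.7 × 0.455 = 5.779 L·cmH2O.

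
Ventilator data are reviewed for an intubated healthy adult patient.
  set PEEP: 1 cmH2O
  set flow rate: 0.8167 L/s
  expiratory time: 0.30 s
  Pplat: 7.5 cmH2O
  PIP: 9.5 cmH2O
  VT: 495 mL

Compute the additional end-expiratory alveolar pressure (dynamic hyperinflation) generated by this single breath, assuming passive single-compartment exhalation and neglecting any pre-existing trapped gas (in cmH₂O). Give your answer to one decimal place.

1.3

R = (PIP − Pplat)/V̇ = (9.5 − 7.5) / 0.8167 = 2.0/0.8167 = 2.449 cmH2O·s/L.
C = Vt/(Pplat − PEEP) = 495.0 / (7.5 − 1) = 495.0/6.5 = 76.154 mL/cmH2O.
τ = R × C = 2.449 × 0.07615 L/cmH2O = 0.1865 s.
Fraction remaining = e^(−Te/τ) = e^(−0.30/0.1865) = 0.2002; trapped volume = 495.0 × 0.2002 = 99.099 mL.
Additional alveolar pressure from trapping ≈ V_trapped / C = 99.099 / 76.154 = 1.301 cmH2O.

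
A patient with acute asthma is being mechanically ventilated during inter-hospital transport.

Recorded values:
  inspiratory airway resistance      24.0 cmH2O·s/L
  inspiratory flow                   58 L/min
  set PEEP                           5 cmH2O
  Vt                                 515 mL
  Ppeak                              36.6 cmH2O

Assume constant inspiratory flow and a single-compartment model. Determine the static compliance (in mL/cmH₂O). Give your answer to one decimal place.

Flow: 58 L/min ÷ 60 = 0.9667 L/s.
Equation of motion (constant flow): PIP = Vt/C + R·V̇ + PEEP.
Vt/C = PIP − R·V̇ − PEEP = 36.6 − 24.0×0.9667 − 5 = 36.6 − 23.201 − 5 = 8.399 cmH2O.
C = Vt / 8.399 = 515 / 8.399 = 61.317 mL/cmH2O.

61.3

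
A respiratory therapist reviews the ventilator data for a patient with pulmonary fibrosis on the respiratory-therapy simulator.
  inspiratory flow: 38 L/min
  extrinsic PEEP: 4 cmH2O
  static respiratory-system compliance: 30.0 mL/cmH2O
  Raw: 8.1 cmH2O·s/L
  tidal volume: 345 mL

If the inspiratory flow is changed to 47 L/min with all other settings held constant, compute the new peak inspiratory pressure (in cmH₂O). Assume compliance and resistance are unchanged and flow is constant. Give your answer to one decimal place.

Flow: 38 L/min ÷ 60 = 0.6333 L/s.
New flow: 47 L/min ÷ 60 = 0.7833 L/s.
PIP = Vt/C + R·V̇ + PEEP (constant-flow equation of motion).
Only the resistive term changes: ΔPIP = R × ΔV̇ = 8.1 × (0.7833 − 0.6333) = 8.1 × 0.15 = 1.215 cmH2O.
Original PIP = 345/30.0 + 8.1×0.6333 + 4 = 20.63 cmH2O; new PIP = 20.63 + (1.215) = 21.845 cmH2O.

21.8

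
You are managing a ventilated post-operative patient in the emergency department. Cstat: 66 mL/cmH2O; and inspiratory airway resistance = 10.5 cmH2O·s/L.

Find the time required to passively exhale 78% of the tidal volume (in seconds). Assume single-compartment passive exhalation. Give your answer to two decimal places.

τ = R × C = 10.5 × 66 mL/cmH2O = 10.5 × 0.066 L/cmH2O = 0.693 s.
Exhaled fraction f = 1 − e^(−t/τ) → t = −τ·ln(1 − f) = −0.693·ln(0.22) = 1.049 s.

1.05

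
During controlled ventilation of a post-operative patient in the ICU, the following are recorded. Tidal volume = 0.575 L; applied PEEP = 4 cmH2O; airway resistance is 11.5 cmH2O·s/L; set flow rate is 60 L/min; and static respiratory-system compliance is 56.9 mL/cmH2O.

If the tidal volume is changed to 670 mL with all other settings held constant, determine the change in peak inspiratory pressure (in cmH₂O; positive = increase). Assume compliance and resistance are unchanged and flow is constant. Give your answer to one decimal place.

PIP = Vt/C + R·V̇ + PEEP (constant-flow equation of motion).
Only the elastic term changes: ΔPIP = ΔVt / C = (670 − 575) / 56.9 = 1.67 cmH2O.

1.7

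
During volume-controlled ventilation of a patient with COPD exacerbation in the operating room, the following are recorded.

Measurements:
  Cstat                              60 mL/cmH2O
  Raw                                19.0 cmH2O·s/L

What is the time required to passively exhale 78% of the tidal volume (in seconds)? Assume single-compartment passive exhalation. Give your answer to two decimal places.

1.73

τ = R × C = 19.0 × 60 mL/cmH2O = 19.0 × 0.060 L/cmH2O = 1.14 s.
Exhaled fraction f = 1 − e^(−t/τ) → t = −τ·ln(1 − f) = −1.14·ln(0.22) = 1.726 s.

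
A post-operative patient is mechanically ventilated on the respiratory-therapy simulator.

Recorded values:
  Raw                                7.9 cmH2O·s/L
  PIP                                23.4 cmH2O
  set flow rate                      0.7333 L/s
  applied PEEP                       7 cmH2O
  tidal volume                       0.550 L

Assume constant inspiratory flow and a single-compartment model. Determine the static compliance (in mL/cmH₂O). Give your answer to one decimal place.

Equation of motion (constant flow): PIP = Vt/C + R·V̇ + PEEP.
Vt/C = PIP − R·V̇ − PEEP = 23.4 − 7.9×0.7333 − 7 = 23.4 − 5.793 − 7 = 10.607 cmH2O.
C = Vt / 10.607 = 550 / 10.607 = 51.853 mL/cmH2O.

51.9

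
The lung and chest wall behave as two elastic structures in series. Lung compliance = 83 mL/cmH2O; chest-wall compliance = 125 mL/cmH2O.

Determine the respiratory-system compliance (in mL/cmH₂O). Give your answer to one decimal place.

Lung and chest wall are elastances in series: 1/Crs = 1/CL + 1/Ccw.
1/Crs = 1/83 + 1/125 = 0.02005.
Crs = 49.875 mL/cmH2O.

49.9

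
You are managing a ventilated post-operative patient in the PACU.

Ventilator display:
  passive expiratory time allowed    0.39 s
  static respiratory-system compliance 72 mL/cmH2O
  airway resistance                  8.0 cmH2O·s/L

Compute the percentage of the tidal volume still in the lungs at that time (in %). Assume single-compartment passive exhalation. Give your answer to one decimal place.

τ = R × C = 8.0 × 72 mL/cmH2O = 8.0 × 0.072 L/cmH2O = 0.576 s.
Passive exhalation: V(t)/V₀ = e^(−t/τ) = e^(−0.39/0.576) = 0.5081.
Fraction remaining = 0.5081 → 50.81%.

50.8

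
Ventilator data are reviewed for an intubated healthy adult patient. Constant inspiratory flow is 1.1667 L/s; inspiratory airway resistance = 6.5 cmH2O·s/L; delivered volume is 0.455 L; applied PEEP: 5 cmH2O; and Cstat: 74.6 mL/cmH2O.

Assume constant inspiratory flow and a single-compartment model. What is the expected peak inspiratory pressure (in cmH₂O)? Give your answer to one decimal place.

Equation of motion (constant flow): PIP = Vt/C + R·V̇ + PEEP.
PIP = 455/74.6 + 6.5×1.1667 + 5 = 6.099 + 7.584 + 5 = 18.683 cmH2O.

18.7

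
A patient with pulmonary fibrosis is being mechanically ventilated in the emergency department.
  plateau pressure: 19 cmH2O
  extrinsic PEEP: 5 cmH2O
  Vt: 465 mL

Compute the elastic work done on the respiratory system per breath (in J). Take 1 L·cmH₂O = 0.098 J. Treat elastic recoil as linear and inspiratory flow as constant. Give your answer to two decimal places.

0.32

Elastic work ≈ ½ × (Pplat − PEEP) × Vt = 0.5 × (19 − 5) × 0.465 L = 0.5 × 14.0 × 0.465 = 3.255 L·cmH2O.
× 0.098 J/(L·cmH2O) → 0.319 J.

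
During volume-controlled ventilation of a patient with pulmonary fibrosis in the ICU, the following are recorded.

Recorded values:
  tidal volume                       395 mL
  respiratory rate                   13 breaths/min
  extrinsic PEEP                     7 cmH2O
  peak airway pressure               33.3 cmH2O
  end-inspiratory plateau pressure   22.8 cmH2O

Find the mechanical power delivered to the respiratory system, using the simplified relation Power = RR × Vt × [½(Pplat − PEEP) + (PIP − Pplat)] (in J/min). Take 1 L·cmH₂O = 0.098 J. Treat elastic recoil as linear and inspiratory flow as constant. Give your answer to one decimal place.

9.3

Per-breath work = Vt × [½(Pplat−PEEP) + (PIP−Pplat)] = 0.395 × [0.5×15.8 + 10.5] = 0.395 × 18.4 = 7.268 L·cmH2O.
Power = 13 × 7.268 = 94.484 L·cmH2O/min.
× 0.098 J/(L·cmH2O) → 9.259 J/min.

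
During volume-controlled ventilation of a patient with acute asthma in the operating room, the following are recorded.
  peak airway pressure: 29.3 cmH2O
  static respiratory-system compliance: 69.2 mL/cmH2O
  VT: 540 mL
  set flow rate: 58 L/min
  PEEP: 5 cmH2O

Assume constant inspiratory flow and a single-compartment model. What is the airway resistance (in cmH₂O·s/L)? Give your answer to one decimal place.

Flow: 58 L/min ÷ 60 = 0.9667 L/s.
Equation of motion (constant flow): PIP = Vt/C + R·V̇ + PEEP.
R·V̇ = PIP − Vt/C − PEEP = 29.3 − 540/69.2 − 5 = 29.3 − 7.803 − 5 = 16.497 cmH2O.
R = 16.497 / 0.9667 = 17.065 cmH2O·s/L.

17.1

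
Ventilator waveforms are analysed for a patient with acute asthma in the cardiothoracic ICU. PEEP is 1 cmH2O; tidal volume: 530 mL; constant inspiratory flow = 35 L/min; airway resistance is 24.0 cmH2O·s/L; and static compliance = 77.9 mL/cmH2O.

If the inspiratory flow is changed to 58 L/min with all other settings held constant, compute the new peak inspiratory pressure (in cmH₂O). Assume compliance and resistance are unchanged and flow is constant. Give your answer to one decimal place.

Flow: 35 L/min ÷ 60 = 0.5833 L/s.
New flow: 58 L/min ÷ 60 = 0.9667 L/s.
PIP = Vt/C + R·V̇ + PEEP (constant-flow equation of motion).
Only the resistive term changes: ΔPIP = R × ΔV̇ = 24.0 × (0.9667 − 0.5833) = 24.0 × 0.3834 = 9.202 cmH2O.
Original PIP = 530/77.9 + 24.0×0.5833 + 1 = 21.803 cmH2O; new PIP = 21.803 + (9.202) = 31.005 cmH2O.

31.0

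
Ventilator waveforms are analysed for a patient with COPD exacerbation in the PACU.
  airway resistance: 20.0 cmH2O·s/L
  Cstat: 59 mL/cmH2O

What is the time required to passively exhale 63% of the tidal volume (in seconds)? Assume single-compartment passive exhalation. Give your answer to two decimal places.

τ = R × C = 20.0 × 59 mL/cmH2O = 20.0 × 0.059 L/cmH2O = 1.18 s.
Exhaled fraction f = 1 − e^(−t/τ) → t = −τ·ln(1 − f) = −1.18·ln(0.37) = 1.173 s.

1.17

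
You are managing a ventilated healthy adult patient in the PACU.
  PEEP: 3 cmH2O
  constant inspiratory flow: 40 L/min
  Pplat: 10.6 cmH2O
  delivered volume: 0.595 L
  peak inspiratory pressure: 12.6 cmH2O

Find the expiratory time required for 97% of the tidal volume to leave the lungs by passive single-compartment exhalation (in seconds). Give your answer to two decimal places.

0.82

Flow: 40 L/min ÷ 60 = 0.6667 L/s.
R = (PIP − Pplat)/V̇ = (12.6 − 10.6) / 0.6667 = 2.0/0.6667 = 3.0 cmH2O·s/L.
C = Vt/(Pplat − PEEP) = 595.0 / (10.6 − 3) = 595.0/7.6 = 78.289 mL/cmH2O.
τ = R × C = 3.0 × 0.07829 L/cmH2O = 0.2349 s.
t = −τ·ln(1 − 0.97) = −0.2349·ln(0.03) = 0.8237 s.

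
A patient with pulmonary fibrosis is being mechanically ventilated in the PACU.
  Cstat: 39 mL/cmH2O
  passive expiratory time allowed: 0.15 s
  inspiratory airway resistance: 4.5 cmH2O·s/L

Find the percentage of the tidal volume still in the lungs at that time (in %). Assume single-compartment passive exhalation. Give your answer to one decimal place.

42.5

τ = R × C = 4.5 × 39 mL/cmH2O = 4.5 × 0.039 L/cmH2O = 0.1755 s.
Passive exhalation: V(t)/V₀ = e^(−t/τ) = e^(−0.15/0.1755) = 0.4254.
Fraction remaining = 0.4254 → 42.54%.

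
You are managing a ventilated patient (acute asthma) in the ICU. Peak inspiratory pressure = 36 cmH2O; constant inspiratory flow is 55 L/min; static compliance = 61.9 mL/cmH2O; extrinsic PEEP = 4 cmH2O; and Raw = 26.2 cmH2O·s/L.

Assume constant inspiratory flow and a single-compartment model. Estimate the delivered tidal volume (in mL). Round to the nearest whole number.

Flow: 55 L/min ÷ 60 = 0.9167 L/s.
Equation of motion (constant flow): PIP = Vt/C + R·V̇ + PEEP.
Vt/C = PIP − R·V̇ − PEEP = 36 − 24.018 − 4 = 7.982 cmH2O.
Vt = C × 7.982 = 61.9 × 7.982 = 494.09 mL.

494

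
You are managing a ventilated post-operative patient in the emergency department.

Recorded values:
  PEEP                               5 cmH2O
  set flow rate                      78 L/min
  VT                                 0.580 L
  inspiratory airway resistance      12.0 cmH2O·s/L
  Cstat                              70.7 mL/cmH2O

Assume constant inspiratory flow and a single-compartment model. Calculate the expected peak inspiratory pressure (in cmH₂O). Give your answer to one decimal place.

28.8

Flow: 78 L/min ÷ 60 = 1.3 L/s.
Equation of motion (constant flow): PIP = Vt/C + R·V̇ + PEEP.
PIP = 580/70.7 + 12.0×1.3 + 5 = 8.204 + 15.6 + 5 = 28.804 cmH2O.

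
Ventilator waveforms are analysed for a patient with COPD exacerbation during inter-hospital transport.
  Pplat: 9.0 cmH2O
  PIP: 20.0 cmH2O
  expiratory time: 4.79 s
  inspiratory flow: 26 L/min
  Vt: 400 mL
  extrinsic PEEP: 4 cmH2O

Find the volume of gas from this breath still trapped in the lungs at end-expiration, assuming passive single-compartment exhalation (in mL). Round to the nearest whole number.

Flow: 26 L/min ÷ 60 = 0.4333 L/s.
R = (PIP − Pplat)/V̇ = (20.0 − 9.0) / 0.4333 = 11.0/0.4333 = 25.387 cmH2O·s/L.
C = Vt/(Pplat − PEEP) = 400.0 / (9.0 − 4) = 400.0/5.0 = 80.0 mL/cmH2O.
τ = R × C = 25.387 × 0.08 L/cmH2O = 2.031 s.
Fraction remaining = e^(−Te/τ) = e^(−4.79/2.031) = 0.09457.
Trapped volume = 400.0 × 0.09457 = 37.828 mL.

38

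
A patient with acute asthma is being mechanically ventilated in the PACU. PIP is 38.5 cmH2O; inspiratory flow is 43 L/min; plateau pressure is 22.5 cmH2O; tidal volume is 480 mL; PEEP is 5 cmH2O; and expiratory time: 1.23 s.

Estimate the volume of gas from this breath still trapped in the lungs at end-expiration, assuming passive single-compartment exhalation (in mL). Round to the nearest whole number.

Flow: 43 L/min ÷ 60 = 0.7167 L/s.
R = (PIP − Pplat)/V̇ = (38.5 − 22.5) / 0.7167 = 16.0/0.7167 = 22.325 cmH2O·s/L.
C = Vt/(Pplat − PEEP) = 480.0 / (22.5 − 5) = 480.0/17.5 = 27.429 mL/cmH2O.
τ = R × C = 22.325 × 0.02743 L/cmH2O = 0.6124 s.
Fraction remaining = e^(−Te/τ) = e^(−1.23/0.6124) = 0.1342.
Trapped volume = 480.0 × 0.1342 = 64.416 mL.

64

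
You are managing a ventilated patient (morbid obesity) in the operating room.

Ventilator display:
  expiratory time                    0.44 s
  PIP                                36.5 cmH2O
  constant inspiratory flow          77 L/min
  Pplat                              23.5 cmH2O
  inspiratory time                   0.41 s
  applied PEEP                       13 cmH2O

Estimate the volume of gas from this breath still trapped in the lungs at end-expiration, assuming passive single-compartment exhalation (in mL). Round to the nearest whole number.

Flow: 77 L/min ÷ 60 = 1.2833 L/s.
Vt = flow × Ti = 1.2833 L/s × 0.41 s × 1000 mL/L = 526.15 mL.
R = (PIP − Pplat)/V̇ = (36.5 − 23.5) / 1.2833 = 13.0/1.2833 = 10.13 cmH2O·s/L.
C = Vt/(Pplat − PEEP) = 526.15 / (23.5 − 13) = 526.15/10.5 = 50.11 mL/cmH2O.
τ = R × C = 10.13 × 0.05011 L/cmH2O = 0.5076 s.
Fraction remaining = e^(−Te/τ) = e^(−0.44/0.5076) = 0.4203.
Trapped volume = 526.15 × 0.4203 = 221.14 mL.

221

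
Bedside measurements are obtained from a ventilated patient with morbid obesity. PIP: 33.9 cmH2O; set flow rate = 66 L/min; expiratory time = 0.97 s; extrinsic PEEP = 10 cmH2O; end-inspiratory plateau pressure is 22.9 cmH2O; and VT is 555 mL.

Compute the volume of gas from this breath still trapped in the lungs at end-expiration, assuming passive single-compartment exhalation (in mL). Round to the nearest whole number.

58

Flow: 66 L/min ÷ 60 = 1.1 L/s.
R = (PIP − Pplat)/V̇ = (33.9 − 22.9) / 1.1 = 11.0/1.1 = 10.0 cmH2O·s/L.
C = Vt/(Pplat − PEEP) = 555.0 / (22.9 − 10) = 555.0/12.9 = 43.023 mL/cmH2O.
τ = R × C = 10.0 × 0.04302 L/cmH2O = 0.4302 s.
Fraction remaining = e^(−Te/τ) = e^(−0.97/0.4302) = 0.1049.
Trapped volume = 555.0 × 0.1049 = 58.22 mL.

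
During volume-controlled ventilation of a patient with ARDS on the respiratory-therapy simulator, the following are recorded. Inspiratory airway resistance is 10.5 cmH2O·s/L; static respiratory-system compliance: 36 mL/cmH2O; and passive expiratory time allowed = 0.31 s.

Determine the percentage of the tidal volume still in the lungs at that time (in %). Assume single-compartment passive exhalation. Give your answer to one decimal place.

44.0

τ = R × C = 10.5 × 36 mL/cmH2O = 10.5 × 0.036 L/cmH2O = 0.378 s.
Passive exhalation: V(t)/V₀ = e^(−t/τ) = e^(−0.31/0.378) = 0.4404.
Fraction remaining = 0.4404 → 44.04%.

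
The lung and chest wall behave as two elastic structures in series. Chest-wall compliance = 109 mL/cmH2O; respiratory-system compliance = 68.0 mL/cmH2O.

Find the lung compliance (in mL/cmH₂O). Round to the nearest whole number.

1/CL = 1/Crs − 1/Ccw.
1/CL = 1/68.0 − 1/109 = 0.005532.
CL = 180.77 mL/cmH2O.

181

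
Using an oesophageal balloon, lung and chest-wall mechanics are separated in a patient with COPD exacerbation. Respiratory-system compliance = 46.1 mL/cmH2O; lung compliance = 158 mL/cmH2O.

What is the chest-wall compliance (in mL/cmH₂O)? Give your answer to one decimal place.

65.1

1/Ccw = 1/Crs − 1/CL.
1/Ccw = 1/46.1 − 1/158 = 0.01536.
Ccw = 65.104 mL/cmH2O.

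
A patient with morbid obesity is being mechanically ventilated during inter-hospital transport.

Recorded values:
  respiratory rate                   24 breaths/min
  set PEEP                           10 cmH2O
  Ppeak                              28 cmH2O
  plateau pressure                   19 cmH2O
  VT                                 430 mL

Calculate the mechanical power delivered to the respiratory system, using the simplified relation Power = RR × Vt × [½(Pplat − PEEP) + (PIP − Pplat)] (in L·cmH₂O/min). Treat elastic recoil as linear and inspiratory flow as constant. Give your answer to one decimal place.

Per-breath work = Vt × [½(Pplat−PEEP) + (PIP−Pplat)] = 0.430 × [0.5×9.0 + 9.0] = 0.430 × 13.5 = 5.805 L·cmH2O.
Power = 24 × 5.805 = 139.32 L·cmH2O/min.

139.3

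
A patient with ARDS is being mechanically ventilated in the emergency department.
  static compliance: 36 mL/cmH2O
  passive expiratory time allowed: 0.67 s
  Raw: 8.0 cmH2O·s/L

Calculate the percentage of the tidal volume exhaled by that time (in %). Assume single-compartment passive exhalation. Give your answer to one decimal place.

τ = R × C = 8.0 × 36 mL/cmH2O = 8.0 × 0.036 L/cmH2O = 0.288 s.
Passive exhalation: V(t)/V₀ = e^(−t/τ) = e^(−0.67/0.288) = 0.09765.
Fraction exhaled = 1 − 0.09765 = 0.9024 → 90.24%.

90.2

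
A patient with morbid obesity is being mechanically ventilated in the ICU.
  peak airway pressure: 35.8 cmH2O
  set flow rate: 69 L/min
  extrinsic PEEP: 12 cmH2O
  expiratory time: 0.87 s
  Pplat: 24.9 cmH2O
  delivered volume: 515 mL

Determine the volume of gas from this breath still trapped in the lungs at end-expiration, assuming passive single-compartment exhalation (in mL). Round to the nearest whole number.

52

Flow: 69 L/min ÷ 60 = 1.15 L/s.
R = (PIP − Pplat)/V̇ = (35.8 − 24.9) / 1.15 = 10.9/1.15 = 9.478 cmH2O·s/L.
C = Vt/(Pplat − PEEP) = 515.0 / (24.9 − 12) = 515.0/12.9 = 39.922 mL/cmH2O.
τ = R × C = 9.478 × 0.03992 L/cmH2O = 0.3784 s.
Fraction remaining = e^(−Te/τ) = e^(−0.87/0.3784) = 0.1003.
Trapped volume = 515.0 × 0.1003 = 51.655 mL.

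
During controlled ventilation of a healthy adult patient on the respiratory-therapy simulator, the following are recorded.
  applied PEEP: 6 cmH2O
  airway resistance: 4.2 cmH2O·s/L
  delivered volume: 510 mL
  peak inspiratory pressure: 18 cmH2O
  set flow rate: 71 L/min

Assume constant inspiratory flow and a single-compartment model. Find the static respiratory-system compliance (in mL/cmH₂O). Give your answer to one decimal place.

72.5

Flow: 71 L/min ÷ 60 = 1.1833 L/s.
Equation of motion (constant flow): PIP = Vt/C + R·V̇ + PEEP.
Vt/C = PIP − R·V̇ − PEEP = 18 − 4.2×1.1833 − 6 = 18 − 4.97 − 6 = 7.03 cmH2O.
C = Vt / 7.03 = 510 / 7.03 = 72.546 mL/cmH2O.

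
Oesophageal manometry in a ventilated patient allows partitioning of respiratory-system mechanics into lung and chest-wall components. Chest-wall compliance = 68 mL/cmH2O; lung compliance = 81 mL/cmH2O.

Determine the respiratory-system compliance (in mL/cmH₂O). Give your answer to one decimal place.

Lung and chest wall are elastances in series: 1/Crs = 1/CL + 1/Ccw.
1/Crs = 1/81 + 1/68 = 0.02705.
Crs = 36.969 mL/cmH2O.

37.0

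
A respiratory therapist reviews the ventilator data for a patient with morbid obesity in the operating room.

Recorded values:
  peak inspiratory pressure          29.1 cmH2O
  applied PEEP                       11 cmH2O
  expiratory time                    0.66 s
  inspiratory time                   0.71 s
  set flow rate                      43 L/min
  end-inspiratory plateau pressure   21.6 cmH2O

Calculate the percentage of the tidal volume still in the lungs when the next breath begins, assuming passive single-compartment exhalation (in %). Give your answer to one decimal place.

26.9

Flow: 43 L/min ÷ 60 = 0.7167 L/s.
Vt = flow × Ti = 0.7167 L/s × 0.71 s × 1000 mL/L = 508.86 mL.
R = (PIP − Pplat)/V̇ = (29.1 − 21.6) / 0.7167 = 7.5/0.7167 = 10.465 cmH2O·s/L.
C = Vt/(Pplat − PEEP) = 508.86 / (21.6 − 11) = 508.86/10.6 = 48.006 mL/cmH2O.
τ = R × C = 10.465 × 0.04801 L/cmH2O = 0.5024 s.
Fraction remaining at end-expiration = e^(−Te/τ) = e^(−0.66/0.5024) = 0.2688 → 26.88%.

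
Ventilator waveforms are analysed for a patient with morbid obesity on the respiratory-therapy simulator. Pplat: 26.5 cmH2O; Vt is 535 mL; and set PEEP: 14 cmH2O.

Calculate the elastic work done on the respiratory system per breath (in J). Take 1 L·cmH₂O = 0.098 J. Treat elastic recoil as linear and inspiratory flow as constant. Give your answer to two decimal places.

0.33

Elastic work ≈ ½ × (Pplat − PEEP) × Vt = 0.5 × (26.5 − 14) × 0.535 L = 0.5 × 12.5 × 0.535 = 3.344 L·cmH2O.
× 0.098 J/(L·cmH2O) → 0.3277 J.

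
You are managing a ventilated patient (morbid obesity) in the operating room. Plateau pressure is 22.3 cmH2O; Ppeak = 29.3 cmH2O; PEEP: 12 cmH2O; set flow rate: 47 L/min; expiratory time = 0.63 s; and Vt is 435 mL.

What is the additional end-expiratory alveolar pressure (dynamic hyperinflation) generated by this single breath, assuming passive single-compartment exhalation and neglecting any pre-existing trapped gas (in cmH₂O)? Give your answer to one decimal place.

Flow: 47 L/min ÷ 60 = 0.7833 L/s.
R = (PIP − Pplat)/V̇ = (29.3 − 22.3) / 0.7833 = 7.0/0.7833 = 8.937 cmH2O·s/L.
C = Vt/(Pplat − PEEP) = 435.0 / (22.3 − 12) = 435.0/10.3 = 42.233 mL/cmH2O.
τ = R × C = 8.937 × 0.04223 L/cmH2O = 0.3774 s.
Fraction remaining = e^(−Te/τ) = e^(−0.63/0.3774) = 0.1884; trapped volume = 435.0 × 0.1884 = 81.954 mL.
Additional alveolar pressure from trapping ≈ V_trapped / C = 81.954 / 42.233 = 1.941 cmH2O.

1.9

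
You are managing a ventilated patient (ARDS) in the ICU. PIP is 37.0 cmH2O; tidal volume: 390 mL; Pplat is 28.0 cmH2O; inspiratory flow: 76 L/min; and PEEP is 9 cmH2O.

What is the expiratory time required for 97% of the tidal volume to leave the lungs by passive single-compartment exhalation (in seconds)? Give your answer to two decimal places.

Flow: 76 L/min ÷ 60 = 1.2667 L/s.
R = (PIP − Pplat)/V̇ = (37.0 − 28.0) / 1.2667 = 9.0/1.2667 = 7.105 cmH2O·s/L.
C = Vt/(Pplat − PEEP) = 390.0 / (28.0 − 9) = 390.0/19.0 = 20.526 mL/cmH2O.
τ = R × C = 7.105 × 0.02053 L/cmH2O = 0.1459 s.
t = −τ·ln(1 − 0.97) = −0.1459·ln(0.03) = 0.5116 s.

0.51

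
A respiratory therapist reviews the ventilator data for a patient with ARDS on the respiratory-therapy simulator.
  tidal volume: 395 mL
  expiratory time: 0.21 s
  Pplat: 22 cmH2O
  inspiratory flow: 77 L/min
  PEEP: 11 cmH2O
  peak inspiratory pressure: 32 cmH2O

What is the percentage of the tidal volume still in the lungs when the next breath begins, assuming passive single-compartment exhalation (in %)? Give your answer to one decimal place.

Flow: 77 L/min ÷ 60 = 1.2833 L/s.
R = (PIP − Pplat)/V̇ = (32 − 22) / 1.2833 = 10.0/1.2833 = 7.792 cmH2O·s/L.
C = Vt/(Pplat − PEEP) = 395.0 / (22 − 11) = 395.0/11.0 = 35.909 mL/cmH2O.
τ = R × C = 7.792 × 0.03591 L/cmH2O = 0.2798 s.
Fraction remaining at end-expiration = e^(−Te/τ) = e^(−0.21/0.2798) = 0.4721 → 47.21%.

47.2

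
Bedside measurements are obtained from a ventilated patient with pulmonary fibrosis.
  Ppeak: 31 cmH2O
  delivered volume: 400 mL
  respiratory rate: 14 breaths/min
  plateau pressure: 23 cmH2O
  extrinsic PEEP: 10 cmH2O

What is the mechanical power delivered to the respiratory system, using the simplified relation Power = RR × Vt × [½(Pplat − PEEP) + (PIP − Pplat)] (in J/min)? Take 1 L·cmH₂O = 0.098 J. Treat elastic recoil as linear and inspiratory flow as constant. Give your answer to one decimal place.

8.0

Per-breath work = Vt × [½(Pplat−PEEP) + (PIP−Pplat)] = 0.400 × [0.5×13.0 + 8.0] = 0.400 × 14.5 = 5.8 L·cmH2O.
Power = 14 × 5.8 = 81.2 L·cmH2O/min.
× 0.098 J/(L·cmH2O) → 7.958 J/min.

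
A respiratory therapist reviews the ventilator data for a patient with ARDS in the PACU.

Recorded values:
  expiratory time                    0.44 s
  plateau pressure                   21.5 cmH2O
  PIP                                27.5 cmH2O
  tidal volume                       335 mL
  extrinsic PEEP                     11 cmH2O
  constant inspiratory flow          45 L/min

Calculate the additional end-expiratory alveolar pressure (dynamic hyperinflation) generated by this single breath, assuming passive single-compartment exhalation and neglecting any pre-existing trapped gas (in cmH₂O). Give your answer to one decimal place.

1.9

Flow: 45 L/min ÷ 60 = 0.75 L/s.
R = (PIP − Pplat)/V̇ = (27.5 − 21.5) / 0.75 = 6.0/0.75 = 8.0 cmH2O·s/L.
C = Vt/(Pplat − PEEP) = 335.0 / (21.5 − 11) = 335.0/10.5 = 31.905 mL/cmH2O.
τ = R × C = 8.0 × 0.03191 L/cmH2O = 0.2553 s.
Fraction remaining = e^(−Te/τ) = e^(−0.44/0.2553) = 0.1784; trapped volume = 335.0 × 0.1784 = 59.764 mL.
Additional alveolar pressure from trapping ≈ V_trapped / C = 59.764 / 31.905 = 1.873 cmH2O.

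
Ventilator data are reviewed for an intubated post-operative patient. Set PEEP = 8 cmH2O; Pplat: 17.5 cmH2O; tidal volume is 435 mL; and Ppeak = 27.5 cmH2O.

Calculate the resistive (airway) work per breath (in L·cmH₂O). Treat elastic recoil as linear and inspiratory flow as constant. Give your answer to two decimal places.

4.35

With constant inspiratory flow the resistive pressure is constant at PIP − Pplat = 27.5 − 17.5 = 10.0 cmH2O, so resistive work = 10.0 × 0.435 = 4.35 L·cmH2O.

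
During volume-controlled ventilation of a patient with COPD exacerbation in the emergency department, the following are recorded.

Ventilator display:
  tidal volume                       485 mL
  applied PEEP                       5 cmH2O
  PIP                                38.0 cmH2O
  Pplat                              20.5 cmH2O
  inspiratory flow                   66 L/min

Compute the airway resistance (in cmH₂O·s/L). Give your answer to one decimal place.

15.9

Flow: 66 L/min ÷ 60 = 1.1 L/s.
Raw = (PIP − Pplat) / flow = (38.0 − 20.5) / 1.1 = 17.5 / 1.1 = 15.909 cmH2O·s/L.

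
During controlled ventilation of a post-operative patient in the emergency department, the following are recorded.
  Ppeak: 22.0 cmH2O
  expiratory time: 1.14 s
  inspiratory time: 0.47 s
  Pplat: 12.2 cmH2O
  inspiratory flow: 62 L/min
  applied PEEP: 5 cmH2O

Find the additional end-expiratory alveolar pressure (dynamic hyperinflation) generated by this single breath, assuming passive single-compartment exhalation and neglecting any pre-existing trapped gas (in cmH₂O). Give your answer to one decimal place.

Flow: 62 L/min ÷ 60 = 1.0333 L/s.
Vt = flow × Ti = 1.0333 L/s × 0.47 s × 1000 mL/L = 485.65 mL.
R = (PIP − Pplat)/V̇ = (22.0 − 12.2) / 1.0333 = 9.8/1.0333 = 9.484 cmH2O·s/L.
C = Vt/(Pplat − PEEP) = 485.65 / (12.2 − 5) = 485.65/7.2 = 67.451 mL/cmH2O.
τ = R × C = 9.484 × 0.06745 L/cmH2O = 0.6397 s.
Fraction remaining = e^(−Te/τ) = e^(−1.14/0.6397) = 0.1683; trapped volume = 485.65 × 0.1683 = 81.735 mL.
Additional alveolar pressure from trapping ≈ V_trapped / C = 81.735 / 67.451 = 1.212 cmH2O.

1.2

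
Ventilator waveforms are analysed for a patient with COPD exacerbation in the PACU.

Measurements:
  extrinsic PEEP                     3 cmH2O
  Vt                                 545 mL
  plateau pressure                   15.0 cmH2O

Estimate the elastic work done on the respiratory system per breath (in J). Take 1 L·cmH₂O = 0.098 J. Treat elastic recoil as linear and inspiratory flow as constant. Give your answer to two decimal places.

0.32

Elastic work ≈ ½ × (Pplat − PEEP) × Vt = 0.5 × (15.0 − 3) × 0.545 L = 0.5 × 12.0 × 0.545 = 3.27 L·cmH2O.
× 0.098 J/(L·cmH2O) → 0.3205 J.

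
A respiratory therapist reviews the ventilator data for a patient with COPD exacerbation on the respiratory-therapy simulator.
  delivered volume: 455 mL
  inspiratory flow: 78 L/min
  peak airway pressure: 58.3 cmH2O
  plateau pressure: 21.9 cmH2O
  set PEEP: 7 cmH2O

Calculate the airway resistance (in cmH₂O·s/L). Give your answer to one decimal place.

28.0

Flow: 78 L/min ÷ 60 = 1.3 L/s.
Raw = (PIP − Pplat) / flow = (58.3 − 21.9) / 1.3 = 36.4 / 1.3 = 28.0 cmH2O·s/L.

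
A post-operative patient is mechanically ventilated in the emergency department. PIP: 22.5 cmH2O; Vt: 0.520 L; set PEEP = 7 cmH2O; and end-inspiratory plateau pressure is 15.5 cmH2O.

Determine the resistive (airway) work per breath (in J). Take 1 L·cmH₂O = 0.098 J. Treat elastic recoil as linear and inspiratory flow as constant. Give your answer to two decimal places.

0.36

With constant inspiratory flow the resistive pressure is constant at PIP − Pplat = 22.5 − 15.5 = 7.0 cmH2O, so resistive work = 7.0 × 0.520 = 3.64 L·cmH2O.
× 0.098 J/(L·cmH2O) → 0.3567 J.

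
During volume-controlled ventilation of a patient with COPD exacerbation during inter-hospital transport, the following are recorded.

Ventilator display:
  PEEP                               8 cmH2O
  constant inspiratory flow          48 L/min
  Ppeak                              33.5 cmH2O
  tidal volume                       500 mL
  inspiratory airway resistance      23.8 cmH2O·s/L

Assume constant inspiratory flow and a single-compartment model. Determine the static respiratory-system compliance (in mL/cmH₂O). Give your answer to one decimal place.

77.4

Flow: 48 L/min ÷ 60 = 0.8 L/s.
Equation of motion (constant flow): PIP = Vt/C + R·V̇ + PEEP.
Vt/C = PIP − R·V̇ − PEEP = 33.5 − 23.8×0.8 − 8 = 33.5 − 19.04 − 8 = 6.46 cmH2O.
C = Vt / 6.46 = 500 / 6.46 = 77.399 mL/cmH2O.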